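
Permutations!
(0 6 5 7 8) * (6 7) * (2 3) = (0 7 8)(2 3)(5 6) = [7, 1, 3, 2, 4, 6, 5, 8, 0]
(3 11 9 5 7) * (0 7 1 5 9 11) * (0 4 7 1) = (11)(0 1 5)(3 4 7) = [1, 5, 2, 4, 7, 0, 6, 3, 8, 9, 10, 11]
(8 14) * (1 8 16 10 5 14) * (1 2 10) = (1 8 2 10 5 14 16) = [0, 8, 10, 3, 4, 14, 6, 7, 2, 9, 5, 11, 12, 13, 16, 15, 1]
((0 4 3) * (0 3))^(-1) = (0 4)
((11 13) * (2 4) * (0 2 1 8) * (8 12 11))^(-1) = ((0 2 4 1 12 11 13 8))^(-1) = (0 8 13 11 12 1 4 2)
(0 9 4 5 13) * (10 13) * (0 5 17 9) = (4 17 9)(5 10 13) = [0, 1, 2, 3, 17, 10, 6, 7, 8, 4, 13, 11, 12, 5, 14, 15, 16, 9]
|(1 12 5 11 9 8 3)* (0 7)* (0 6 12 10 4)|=12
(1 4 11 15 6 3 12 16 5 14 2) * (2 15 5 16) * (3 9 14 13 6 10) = (16)(1 4 11 5 13 6 9 14 15 10 3 12 2) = [0, 4, 1, 12, 11, 13, 9, 7, 8, 14, 3, 5, 2, 6, 15, 10, 16]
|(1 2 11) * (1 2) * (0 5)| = 2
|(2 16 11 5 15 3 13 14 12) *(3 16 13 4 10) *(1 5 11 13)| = 24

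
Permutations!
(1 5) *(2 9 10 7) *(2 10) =(1 5)(2 9)(7 10) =[0, 5, 9, 3, 4, 1, 6, 10, 8, 2, 7]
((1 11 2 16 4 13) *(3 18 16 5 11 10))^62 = (1 13 4 16 18 3 10)(2 11 5)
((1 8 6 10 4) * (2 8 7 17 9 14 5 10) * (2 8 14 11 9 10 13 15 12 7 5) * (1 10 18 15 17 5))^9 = ((2 14)(4 10)(5 13 17 18 15 12 7)(6 8)(9 11))^9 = (2 14)(4 10)(5 17 15 7 13 18 12)(6 8)(9 11)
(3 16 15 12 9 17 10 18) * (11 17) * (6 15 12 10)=[0, 1, 2, 16, 4, 5, 15, 7, 8, 11, 18, 17, 9, 13, 14, 10, 12, 6, 3]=(3 16 12 9 11 17 6 15 10 18)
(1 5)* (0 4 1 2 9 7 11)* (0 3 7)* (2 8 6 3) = (0 4 1 5 8 6 3 7 11 2 9) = [4, 5, 9, 7, 1, 8, 3, 11, 6, 0, 10, 2]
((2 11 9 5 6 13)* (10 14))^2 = ((2 11 9 5 6 13)(10 14))^2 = (14)(2 9 6)(5 13 11)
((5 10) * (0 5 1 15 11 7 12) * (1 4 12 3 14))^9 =((0 5 10 4 12)(1 15 11 7 3 14))^9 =(0 12 4 10 5)(1 7)(3 15)(11 14)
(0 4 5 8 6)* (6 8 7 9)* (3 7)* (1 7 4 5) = [5, 7, 2, 4, 1, 3, 0, 9, 8, 6] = (0 5 3 4 1 7 9 6)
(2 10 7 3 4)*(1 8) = [0, 8, 10, 4, 2, 5, 6, 3, 1, 9, 7] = (1 8)(2 10 7 3 4)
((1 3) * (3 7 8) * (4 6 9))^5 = (1 7 8 3)(4 9 6)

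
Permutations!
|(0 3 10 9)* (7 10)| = 5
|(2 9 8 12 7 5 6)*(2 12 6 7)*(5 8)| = 7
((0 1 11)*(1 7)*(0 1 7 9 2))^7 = ((0 9 2)(1 11))^7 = (0 9 2)(1 11)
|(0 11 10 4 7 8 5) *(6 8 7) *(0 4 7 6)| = 8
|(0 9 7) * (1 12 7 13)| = 6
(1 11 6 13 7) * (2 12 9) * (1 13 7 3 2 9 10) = (1 11 6 7 13 3 2 12 10) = [0, 11, 12, 2, 4, 5, 7, 13, 8, 9, 1, 6, 10, 3]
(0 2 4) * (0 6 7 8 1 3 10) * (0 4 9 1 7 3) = [2, 0, 9, 10, 6, 5, 3, 8, 7, 1, 4] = (0 2 9 1)(3 10 4 6)(7 8)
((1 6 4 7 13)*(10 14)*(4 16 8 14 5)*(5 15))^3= ((1 6 16 8 14 10 15 5 4 7 13))^3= (1 8 15 7 6 14 5 13 16 10 4)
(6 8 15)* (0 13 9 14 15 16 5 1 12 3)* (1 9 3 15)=(0 13 3)(1 12 15 6 8 16 5 9 14)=[13, 12, 2, 0, 4, 9, 8, 7, 16, 14, 10, 11, 15, 3, 1, 6, 5]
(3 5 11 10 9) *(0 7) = [7, 1, 2, 5, 4, 11, 6, 0, 8, 3, 9, 10] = (0 7)(3 5 11 10 9)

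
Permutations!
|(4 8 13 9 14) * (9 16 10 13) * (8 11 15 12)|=21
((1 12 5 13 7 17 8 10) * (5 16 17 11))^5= (1 10 8 17 16 12)(5 13 7 11)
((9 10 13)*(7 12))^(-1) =(7 12)(9 13 10)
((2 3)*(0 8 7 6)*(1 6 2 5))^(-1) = (0 6 1 5 3 2 7 8)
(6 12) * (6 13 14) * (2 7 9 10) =(2 7 9 10)(6 12 13 14) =[0, 1, 7, 3, 4, 5, 12, 9, 8, 10, 2, 11, 13, 14, 6]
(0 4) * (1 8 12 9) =(0 4)(1 8 12 9) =[4, 8, 2, 3, 0, 5, 6, 7, 12, 1, 10, 11, 9]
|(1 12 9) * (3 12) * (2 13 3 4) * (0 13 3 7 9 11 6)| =11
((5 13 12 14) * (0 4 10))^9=(5 13 12 14)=((0 4 10)(5 13 12 14))^9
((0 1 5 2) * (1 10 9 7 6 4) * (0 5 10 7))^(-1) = (0 9 10 1 4 6 7)(2 5)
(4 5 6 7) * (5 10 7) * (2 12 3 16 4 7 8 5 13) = [0, 1, 12, 16, 10, 6, 13, 7, 5, 9, 8, 11, 3, 2, 14, 15, 4] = (2 12 3 16 4 10 8 5 6 13)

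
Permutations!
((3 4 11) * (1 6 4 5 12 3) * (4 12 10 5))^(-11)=((1 6 12 3 4 11)(5 10))^(-11)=(1 6 12 3 4 11)(5 10)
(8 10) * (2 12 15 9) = (2 12 15 9)(8 10) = [0, 1, 12, 3, 4, 5, 6, 7, 10, 2, 8, 11, 15, 13, 14, 9]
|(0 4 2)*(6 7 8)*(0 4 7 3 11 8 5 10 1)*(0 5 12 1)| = |(0 7 12 1 5 10)(2 4)(3 11 8 6)| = 12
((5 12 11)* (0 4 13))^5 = (0 13 4)(5 11 12)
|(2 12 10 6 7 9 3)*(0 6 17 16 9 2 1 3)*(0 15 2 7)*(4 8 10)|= 18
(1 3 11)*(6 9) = (1 3 11)(6 9) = [0, 3, 2, 11, 4, 5, 9, 7, 8, 6, 10, 1]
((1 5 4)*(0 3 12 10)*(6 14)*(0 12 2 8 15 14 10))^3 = (0 8 6)(2 14 12)(3 15 10)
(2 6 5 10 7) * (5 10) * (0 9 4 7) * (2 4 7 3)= (0 9 7 4 3 2 6 10)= [9, 1, 6, 2, 3, 5, 10, 4, 8, 7, 0]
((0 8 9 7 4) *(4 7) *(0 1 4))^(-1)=(0 9 8)(1 4)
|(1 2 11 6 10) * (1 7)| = |(1 2 11 6 10 7)| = 6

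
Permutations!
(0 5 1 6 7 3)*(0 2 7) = [5, 6, 7, 2, 4, 1, 0, 3] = (0 5 1 6)(2 7 3)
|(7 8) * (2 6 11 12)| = 4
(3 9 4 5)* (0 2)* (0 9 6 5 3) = [2, 1, 9, 6, 3, 0, 5, 7, 8, 4] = (0 2 9 4 3 6 5)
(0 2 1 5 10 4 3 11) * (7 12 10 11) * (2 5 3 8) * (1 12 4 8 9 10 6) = [5, 3, 12, 7, 9, 11, 1, 4, 2, 10, 8, 0, 6] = (0 5 11)(1 3 7 4 9 10 8 2 12 6)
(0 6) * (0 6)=(6)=[0, 1, 2, 3, 4, 5, 6]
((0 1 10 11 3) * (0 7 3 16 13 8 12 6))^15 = ((0 1 10 11 16 13 8 12 6)(3 7))^15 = (0 8 11)(1 12 16)(3 7)(6 13 10)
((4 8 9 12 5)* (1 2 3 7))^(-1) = (1 7 3 2)(4 5 12 9 8)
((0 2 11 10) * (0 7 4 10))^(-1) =((0 2 11)(4 10 7))^(-1) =(0 11 2)(4 7 10)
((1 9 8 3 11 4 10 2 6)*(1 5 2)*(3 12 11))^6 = ((1 9 8 12 11 4 10)(2 6 5))^6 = (1 10 4 11 12 8 9)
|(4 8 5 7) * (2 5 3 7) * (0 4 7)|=|(0 4 8 3)(2 5)|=4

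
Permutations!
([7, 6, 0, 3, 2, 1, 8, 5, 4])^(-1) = [2, 5, 4, 3, 8, 7, 1, 0, 6]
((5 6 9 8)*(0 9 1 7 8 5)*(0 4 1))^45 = (0 9 5 6)(1 7 8 4) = ((0 9 5 6)(1 7 8 4))^45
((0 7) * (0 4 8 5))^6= ((0 7 4 8 5))^6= (0 7 4 8 5)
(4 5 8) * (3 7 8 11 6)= (3 7 8 4 5 11 6)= [0, 1, 2, 7, 5, 11, 3, 8, 4, 9, 10, 6]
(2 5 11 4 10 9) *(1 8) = (1 8)(2 5 11 4 10 9) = [0, 8, 5, 3, 10, 11, 6, 7, 1, 2, 9, 4]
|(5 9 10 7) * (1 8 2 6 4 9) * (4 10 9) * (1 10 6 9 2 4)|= 6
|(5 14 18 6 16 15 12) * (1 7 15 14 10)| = |(1 7 15 12 5 10)(6 16 14 18)| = 12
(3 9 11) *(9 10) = (3 10 9 11) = [0, 1, 2, 10, 4, 5, 6, 7, 8, 11, 9, 3]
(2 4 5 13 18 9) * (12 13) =(2 4 5 12 13 18 9) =[0, 1, 4, 3, 5, 12, 6, 7, 8, 2, 10, 11, 13, 18, 14, 15, 16, 17, 9]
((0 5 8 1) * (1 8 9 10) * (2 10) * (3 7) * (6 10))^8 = (0 5 9 2 6 10 1)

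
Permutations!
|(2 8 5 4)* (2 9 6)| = 6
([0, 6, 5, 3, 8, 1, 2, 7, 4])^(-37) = (1 5 2 6)(4 8)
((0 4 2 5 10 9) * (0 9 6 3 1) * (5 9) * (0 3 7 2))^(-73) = ((0 4)(1 3)(2 9 5 10 6 7))^(-73) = (0 4)(1 3)(2 7 6 10 5 9)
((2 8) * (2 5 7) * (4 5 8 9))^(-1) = (2 7 5 4 9)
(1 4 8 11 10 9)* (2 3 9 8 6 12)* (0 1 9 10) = (0 1 4 6 12 2 3 10 8 11) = [1, 4, 3, 10, 6, 5, 12, 7, 11, 9, 8, 0, 2]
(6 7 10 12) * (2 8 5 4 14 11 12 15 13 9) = (2 8 5 4 14 11 12 6 7 10 15 13 9) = [0, 1, 8, 3, 14, 4, 7, 10, 5, 2, 15, 12, 6, 9, 11, 13]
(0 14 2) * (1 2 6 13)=(0 14 6 13 1 2)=[14, 2, 0, 3, 4, 5, 13, 7, 8, 9, 10, 11, 12, 1, 6]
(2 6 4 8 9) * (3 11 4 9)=(2 6 9)(3 11 4 8)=[0, 1, 6, 11, 8, 5, 9, 7, 3, 2, 10, 4]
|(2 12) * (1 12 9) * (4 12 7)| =6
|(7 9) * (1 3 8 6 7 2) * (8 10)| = |(1 3 10 8 6 7 9 2)| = 8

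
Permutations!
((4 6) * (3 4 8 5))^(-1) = (3 5 8 6 4)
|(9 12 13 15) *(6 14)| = 4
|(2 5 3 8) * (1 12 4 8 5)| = |(1 12 4 8 2)(3 5)| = 10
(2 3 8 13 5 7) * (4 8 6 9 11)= (2 3 6 9 11 4 8 13 5 7)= [0, 1, 3, 6, 8, 7, 9, 2, 13, 11, 10, 4, 12, 5]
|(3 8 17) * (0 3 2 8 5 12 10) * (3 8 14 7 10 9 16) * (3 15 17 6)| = |(0 8 6 3 5 12 9 16 15 17 2 14 7 10)| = 14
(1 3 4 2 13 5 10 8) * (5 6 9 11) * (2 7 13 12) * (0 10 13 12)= (0 10 8 1 3 4 7 12 2)(5 13 6 9 11)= [10, 3, 0, 4, 7, 13, 9, 12, 1, 11, 8, 5, 2, 6]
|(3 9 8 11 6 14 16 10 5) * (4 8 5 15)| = 24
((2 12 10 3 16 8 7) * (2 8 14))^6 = ((2 12 10 3 16 14)(7 8))^6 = (16)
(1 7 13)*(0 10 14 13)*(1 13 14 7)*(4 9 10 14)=(0 14 4 9 10 7)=[14, 1, 2, 3, 9, 5, 6, 0, 8, 10, 7, 11, 12, 13, 4]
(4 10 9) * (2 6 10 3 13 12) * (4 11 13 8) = (2 6 10 9 11 13 12)(3 8 4) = [0, 1, 6, 8, 3, 5, 10, 7, 4, 11, 9, 13, 2, 12]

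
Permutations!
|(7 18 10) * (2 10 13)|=|(2 10 7 18 13)|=5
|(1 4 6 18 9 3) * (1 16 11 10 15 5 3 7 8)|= 42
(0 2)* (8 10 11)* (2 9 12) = [9, 1, 0, 3, 4, 5, 6, 7, 10, 12, 11, 8, 2] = (0 9 12 2)(8 10 11)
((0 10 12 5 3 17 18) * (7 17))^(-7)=((0 10 12 5 3 7 17 18))^(-7)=(0 10 12 5 3 7 17 18)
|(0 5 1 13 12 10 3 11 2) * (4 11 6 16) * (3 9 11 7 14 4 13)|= |(0 5 1 3 6 16 13 12 10 9 11 2)(4 7 14)|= 12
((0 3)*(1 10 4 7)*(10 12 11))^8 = (1 11 4)(7 12 10)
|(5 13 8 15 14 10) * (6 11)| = |(5 13 8 15 14 10)(6 11)| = 6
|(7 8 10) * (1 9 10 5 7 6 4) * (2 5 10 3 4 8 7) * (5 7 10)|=|(1 9 3 4)(2 7 10 6 8 5)|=12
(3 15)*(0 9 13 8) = (0 9 13 8)(3 15) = [9, 1, 2, 15, 4, 5, 6, 7, 0, 13, 10, 11, 12, 8, 14, 3]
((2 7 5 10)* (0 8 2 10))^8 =(10)(0 7 8 5 2)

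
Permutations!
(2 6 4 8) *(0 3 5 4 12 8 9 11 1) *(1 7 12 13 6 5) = (0 3 1)(2 5 4 9 11 7 12 8)(6 13) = [3, 0, 5, 1, 9, 4, 13, 12, 2, 11, 10, 7, 8, 6]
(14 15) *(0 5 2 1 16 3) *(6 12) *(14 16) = [5, 14, 1, 0, 4, 2, 12, 7, 8, 9, 10, 11, 6, 13, 15, 16, 3] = (0 5 2 1 14 15 16 3)(6 12)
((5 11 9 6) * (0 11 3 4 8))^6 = (0 4 5 9)(3 6 11 8)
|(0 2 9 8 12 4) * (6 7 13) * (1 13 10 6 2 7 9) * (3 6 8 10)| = 9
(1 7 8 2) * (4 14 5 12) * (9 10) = (1 7 8 2)(4 14 5 12)(9 10) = [0, 7, 1, 3, 14, 12, 6, 8, 2, 10, 9, 11, 4, 13, 5]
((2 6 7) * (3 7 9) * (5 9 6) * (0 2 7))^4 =((0 2 5 9 3))^4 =(0 3 9 5 2)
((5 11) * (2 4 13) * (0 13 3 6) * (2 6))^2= (0 6 13)(2 3 4)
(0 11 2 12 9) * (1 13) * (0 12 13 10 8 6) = (0 11 2 13 1 10 8 6)(9 12) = [11, 10, 13, 3, 4, 5, 0, 7, 6, 12, 8, 2, 9, 1]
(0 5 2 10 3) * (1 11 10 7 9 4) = (0 5 2 7 9 4 1 11 10 3) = [5, 11, 7, 0, 1, 2, 6, 9, 8, 4, 3, 10]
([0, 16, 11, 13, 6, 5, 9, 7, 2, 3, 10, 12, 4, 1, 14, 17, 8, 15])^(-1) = [0, 13, 8, 9, 12, 5, 4, 7, 16, 6, 10, 2, 11, 3, 14, 17, 1, 15]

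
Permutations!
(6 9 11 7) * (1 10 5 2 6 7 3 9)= [0, 10, 6, 9, 4, 2, 1, 7, 8, 11, 5, 3]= (1 10 5 2 6)(3 9 11)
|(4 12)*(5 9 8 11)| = 4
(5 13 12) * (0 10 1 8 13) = (0 10 1 8 13 12 5) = [10, 8, 2, 3, 4, 0, 6, 7, 13, 9, 1, 11, 5, 12]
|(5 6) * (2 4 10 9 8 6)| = |(2 4 10 9 8 6 5)| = 7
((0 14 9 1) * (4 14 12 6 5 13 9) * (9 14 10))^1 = (0 12 6 5 13 14 4 10 9 1)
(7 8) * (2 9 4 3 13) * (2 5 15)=[0, 1, 9, 13, 3, 15, 6, 8, 7, 4, 10, 11, 12, 5, 14, 2]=(2 9 4 3 13 5 15)(7 8)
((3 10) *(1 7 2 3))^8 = (1 3 7 10 2)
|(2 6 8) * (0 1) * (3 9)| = 6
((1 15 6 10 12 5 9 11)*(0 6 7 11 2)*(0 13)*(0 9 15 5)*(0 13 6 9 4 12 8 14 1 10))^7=(0 6 2 9)(1 14 8 10 11 7 15 5)(4 12 13)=((0 9 2 6)(1 5 15 7 11 10 8 14)(4 12 13))^7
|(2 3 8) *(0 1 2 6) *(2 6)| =|(0 1 6)(2 3 8)| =3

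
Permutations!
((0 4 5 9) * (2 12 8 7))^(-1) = (0 9 5 4)(2 7 8 12) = ((0 4 5 9)(2 12 8 7))^(-1)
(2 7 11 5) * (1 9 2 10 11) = (1 9 2 7)(5 10 11) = [0, 9, 7, 3, 4, 10, 6, 1, 8, 2, 11, 5]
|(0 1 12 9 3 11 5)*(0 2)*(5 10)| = 9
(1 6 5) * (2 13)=(1 6 5)(2 13)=[0, 6, 13, 3, 4, 1, 5, 7, 8, 9, 10, 11, 12, 2]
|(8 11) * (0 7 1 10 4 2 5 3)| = 8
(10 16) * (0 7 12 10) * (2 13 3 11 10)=(0 7 12 2 13 3 11 10 16)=[7, 1, 13, 11, 4, 5, 6, 12, 8, 9, 16, 10, 2, 3, 14, 15, 0]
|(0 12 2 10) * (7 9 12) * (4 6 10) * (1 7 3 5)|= |(0 3 5 1 7 9 12 2 4 6 10)|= 11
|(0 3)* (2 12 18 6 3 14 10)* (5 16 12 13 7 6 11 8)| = |(0 14 10 2 13 7 6 3)(5 16 12 18 11 8)| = 24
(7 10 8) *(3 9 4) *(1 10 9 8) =(1 10)(3 8 7 9 4) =[0, 10, 2, 8, 3, 5, 6, 9, 7, 4, 1]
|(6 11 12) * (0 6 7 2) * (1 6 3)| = 8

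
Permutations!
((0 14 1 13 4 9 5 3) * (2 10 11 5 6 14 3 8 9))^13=((0 3)(1 13 4 2 10 11 5 8 9 6 14))^13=(0 3)(1 4 10 5 9 14 13 2 11 8 6)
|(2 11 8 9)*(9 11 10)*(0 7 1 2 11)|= 8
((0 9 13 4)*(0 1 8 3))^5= ((0 9 13 4 1 8 3))^5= (0 8 4 9 3 1 13)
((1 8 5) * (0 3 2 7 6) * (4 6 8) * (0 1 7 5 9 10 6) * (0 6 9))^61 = (0 3 2 5 7 8)(1 4 6)(9 10)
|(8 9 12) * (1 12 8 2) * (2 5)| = |(1 12 5 2)(8 9)| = 4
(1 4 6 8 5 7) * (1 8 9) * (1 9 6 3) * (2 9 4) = [0, 2, 9, 1, 3, 7, 6, 8, 5, 4] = (1 2 9 4 3)(5 7 8)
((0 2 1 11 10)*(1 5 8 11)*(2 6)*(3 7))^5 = (0 11 5 6 10 8 2)(3 7)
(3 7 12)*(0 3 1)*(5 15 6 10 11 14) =[3, 0, 2, 7, 4, 15, 10, 12, 8, 9, 11, 14, 1, 13, 5, 6] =(0 3 7 12 1)(5 15 6 10 11 14)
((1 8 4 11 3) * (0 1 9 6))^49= (0 1 8 4 11 3 9 6)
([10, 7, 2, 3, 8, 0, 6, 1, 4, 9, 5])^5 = (0 5 10)(1 7)(4 8)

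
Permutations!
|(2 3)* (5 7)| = |(2 3)(5 7)| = 2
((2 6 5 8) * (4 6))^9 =((2 4 6 5 8))^9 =(2 8 5 6 4)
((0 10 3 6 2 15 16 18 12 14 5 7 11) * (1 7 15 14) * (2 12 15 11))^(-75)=(18)(0 3 12 7 14 11 10 6 1 2 5)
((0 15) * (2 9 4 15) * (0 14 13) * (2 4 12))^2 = ((0 4 15 14 13)(2 9 12))^2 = (0 15 13 4 14)(2 12 9)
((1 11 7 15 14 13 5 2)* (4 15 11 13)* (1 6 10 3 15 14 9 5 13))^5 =(2 9 3 6 5 15 10)(4 14)(7 11)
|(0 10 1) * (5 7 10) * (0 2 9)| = |(0 5 7 10 1 2 9)| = 7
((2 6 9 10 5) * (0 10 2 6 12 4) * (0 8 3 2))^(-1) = ((0 10 5 6 9)(2 12 4 8 3))^(-1) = (0 9 6 5 10)(2 3 8 4 12)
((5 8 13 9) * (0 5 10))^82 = (0 9 8)(5 10 13)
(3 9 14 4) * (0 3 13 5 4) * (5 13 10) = [3, 1, 2, 9, 10, 4, 6, 7, 8, 14, 5, 11, 12, 13, 0] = (0 3 9 14)(4 10 5)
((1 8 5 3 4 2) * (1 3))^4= (1 8 5)(2 3 4)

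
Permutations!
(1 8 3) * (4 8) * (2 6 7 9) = (1 4 8 3)(2 6 7 9) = [0, 4, 6, 1, 8, 5, 7, 9, 3, 2]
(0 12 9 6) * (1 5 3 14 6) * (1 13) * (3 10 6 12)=[3, 5, 2, 14, 4, 10, 0, 7, 8, 13, 6, 11, 9, 1, 12]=(0 3 14 12 9 13 1 5 10 6)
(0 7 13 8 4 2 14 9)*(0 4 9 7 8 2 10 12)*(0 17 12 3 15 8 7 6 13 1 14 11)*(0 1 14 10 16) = (0 7 14 6 13 2 11 1 10 3 15 8 9 4 16)(12 17) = [7, 10, 11, 15, 16, 5, 13, 14, 9, 4, 3, 1, 17, 2, 6, 8, 0, 12]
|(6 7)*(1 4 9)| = |(1 4 9)(6 7)| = 6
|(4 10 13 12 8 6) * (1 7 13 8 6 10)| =6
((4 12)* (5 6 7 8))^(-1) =(4 12)(5 8 7 6)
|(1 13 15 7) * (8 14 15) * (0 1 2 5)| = 9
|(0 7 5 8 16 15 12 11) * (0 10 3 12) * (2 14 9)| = 12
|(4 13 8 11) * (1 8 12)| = 6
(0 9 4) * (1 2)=(0 9 4)(1 2)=[9, 2, 1, 3, 0, 5, 6, 7, 8, 4]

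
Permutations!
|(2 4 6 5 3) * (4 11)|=6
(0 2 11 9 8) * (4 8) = (0 2 11 9 4 8) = [2, 1, 11, 3, 8, 5, 6, 7, 0, 4, 10, 9]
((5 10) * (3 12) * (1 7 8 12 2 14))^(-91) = (14)(5 10)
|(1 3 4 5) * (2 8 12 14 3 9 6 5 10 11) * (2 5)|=12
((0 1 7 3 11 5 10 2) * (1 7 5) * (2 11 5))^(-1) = (0 2 1 11 10 5 3 7)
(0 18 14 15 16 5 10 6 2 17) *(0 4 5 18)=(2 17 4 5 10 6)(14 15 16 18)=[0, 1, 17, 3, 5, 10, 2, 7, 8, 9, 6, 11, 12, 13, 15, 16, 18, 4, 14]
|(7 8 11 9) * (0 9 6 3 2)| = 8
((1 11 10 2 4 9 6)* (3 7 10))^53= (1 6 9 4 2 10 7 3 11)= ((1 11 3 7 10 2 4 9 6))^53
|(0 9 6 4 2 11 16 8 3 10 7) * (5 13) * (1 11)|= |(0 9 6 4 2 1 11 16 8 3 10 7)(5 13)|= 12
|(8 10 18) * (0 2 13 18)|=6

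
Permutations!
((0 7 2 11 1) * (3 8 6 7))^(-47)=(0 3 8 6 7 2 11 1)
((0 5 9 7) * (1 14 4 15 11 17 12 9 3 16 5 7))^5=((0 7)(1 14 4 15 11 17 12 9)(3 16 5))^5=(0 7)(1 17 4 9 11 14 12 15)(3 5 16)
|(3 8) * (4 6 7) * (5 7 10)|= 10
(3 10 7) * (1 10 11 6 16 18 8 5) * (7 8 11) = (1 10 8 5)(3 7)(6 16 18 11) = [0, 10, 2, 7, 4, 1, 16, 3, 5, 9, 8, 6, 12, 13, 14, 15, 18, 17, 11]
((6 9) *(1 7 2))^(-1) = ((1 7 2)(6 9))^(-1) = (1 2 7)(6 9)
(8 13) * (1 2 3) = (1 2 3)(8 13) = [0, 2, 3, 1, 4, 5, 6, 7, 13, 9, 10, 11, 12, 8]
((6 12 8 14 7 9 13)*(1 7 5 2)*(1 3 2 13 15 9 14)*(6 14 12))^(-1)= ((1 7 12 8)(2 3)(5 13 14)(9 15))^(-1)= (1 8 12 7)(2 3)(5 14 13)(9 15)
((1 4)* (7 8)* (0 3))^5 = (0 3)(1 4)(7 8)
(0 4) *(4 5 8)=(0 5 8 4)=[5, 1, 2, 3, 0, 8, 6, 7, 4]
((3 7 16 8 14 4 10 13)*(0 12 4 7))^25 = (0 12 4 10 13 3)(7 16 8 14)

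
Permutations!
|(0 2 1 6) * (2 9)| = 5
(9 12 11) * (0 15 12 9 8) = [15, 1, 2, 3, 4, 5, 6, 7, 0, 9, 10, 8, 11, 13, 14, 12] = (0 15 12 11 8)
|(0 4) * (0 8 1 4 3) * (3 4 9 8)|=|(0 4 3)(1 9 8)|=3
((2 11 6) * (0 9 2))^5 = (11)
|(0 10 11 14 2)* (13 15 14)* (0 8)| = |(0 10 11 13 15 14 2 8)| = 8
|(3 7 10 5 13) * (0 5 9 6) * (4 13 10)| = 20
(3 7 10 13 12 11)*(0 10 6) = (0 10 13 12 11 3 7 6) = [10, 1, 2, 7, 4, 5, 0, 6, 8, 9, 13, 3, 11, 12]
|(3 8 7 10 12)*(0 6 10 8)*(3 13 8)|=|(0 6 10 12 13 8 7 3)|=8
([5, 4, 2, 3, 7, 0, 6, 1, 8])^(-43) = (8)(0 5)(1 7 4)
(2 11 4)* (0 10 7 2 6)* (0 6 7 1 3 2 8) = (0 10 1 3 2 11 4 7 8) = [10, 3, 11, 2, 7, 5, 6, 8, 0, 9, 1, 4]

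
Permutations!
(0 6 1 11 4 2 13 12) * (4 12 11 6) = (0 4 2 13 11 12)(1 6) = [4, 6, 13, 3, 2, 5, 1, 7, 8, 9, 10, 12, 0, 11]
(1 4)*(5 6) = (1 4)(5 6) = [0, 4, 2, 3, 1, 6, 5]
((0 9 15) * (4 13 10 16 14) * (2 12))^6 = ((0 9 15)(2 12)(4 13 10 16 14))^6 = (4 13 10 16 14)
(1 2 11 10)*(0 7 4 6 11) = (0 7 4 6 11 10 1 2) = [7, 2, 0, 3, 6, 5, 11, 4, 8, 9, 1, 10]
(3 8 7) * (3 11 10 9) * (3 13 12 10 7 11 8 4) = [0, 1, 2, 4, 3, 5, 6, 8, 11, 13, 9, 7, 10, 12] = (3 4)(7 8 11)(9 13 12 10)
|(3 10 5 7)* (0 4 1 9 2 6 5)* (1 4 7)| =20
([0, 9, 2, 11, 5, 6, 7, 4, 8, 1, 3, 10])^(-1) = (1 9)(3 10 11)(4 7 6 5)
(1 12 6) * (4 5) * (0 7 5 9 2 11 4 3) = (0 7 5 3)(1 12 6)(2 11 4 9) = [7, 12, 11, 0, 9, 3, 1, 5, 8, 2, 10, 4, 6]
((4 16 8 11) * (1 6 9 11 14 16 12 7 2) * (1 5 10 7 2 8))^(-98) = (1 2 16 12 14 4 8 11 7 9 10 6 5)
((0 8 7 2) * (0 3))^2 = ((0 8 7 2 3))^2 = (0 7 3 8 2)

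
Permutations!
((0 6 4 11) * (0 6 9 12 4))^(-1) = (0 6 11 4 12 9)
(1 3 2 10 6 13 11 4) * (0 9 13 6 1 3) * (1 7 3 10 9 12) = [12, 0, 9, 2, 10, 5, 6, 3, 8, 13, 7, 4, 1, 11] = (0 12 1)(2 9 13 11 4 10 7 3)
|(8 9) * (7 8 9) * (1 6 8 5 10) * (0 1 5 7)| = 4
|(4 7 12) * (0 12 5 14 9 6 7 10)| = 20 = |(0 12 4 10)(5 14 9 6 7)|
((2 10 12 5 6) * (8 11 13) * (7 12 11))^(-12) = (2 12 13)(5 8 10)(6 7 11)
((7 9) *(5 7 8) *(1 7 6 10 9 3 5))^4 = (1 6)(3 9)(5 8)(7 10)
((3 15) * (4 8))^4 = (15)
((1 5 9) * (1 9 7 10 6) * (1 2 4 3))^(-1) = (1 3 4 2 6 10 7 5) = ((1 5 7 10 6 2 4 3))^(-1)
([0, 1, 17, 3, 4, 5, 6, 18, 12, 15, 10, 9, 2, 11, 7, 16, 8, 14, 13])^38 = (2 14 18 11 15 8)(7 13 9 16 12 17)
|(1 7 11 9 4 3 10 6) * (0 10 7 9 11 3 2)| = 14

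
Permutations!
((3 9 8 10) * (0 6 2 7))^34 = (0 2)(3 8)(6 7)(9 10)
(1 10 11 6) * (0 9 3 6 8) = (0 9 3 6 1 10 11 8) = [9, 10, 2, 6, 4, 5, 1, 7, 0, 3, 11, 8]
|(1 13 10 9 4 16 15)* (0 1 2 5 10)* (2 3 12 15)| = 6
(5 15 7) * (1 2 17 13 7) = (1 2 17 13 7 5 15) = [0, 2, 17, 3, 4, 15, 6, 5, 8, 9, 10, 11, 12, 7, 14, 1, 16, 13]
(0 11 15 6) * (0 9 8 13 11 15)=(0 15 6 9 8 13 11)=[15, 1, 2, 3, 4, 5, 9, 7, 13, 8, 10, 0, 12, 11, 14, 6]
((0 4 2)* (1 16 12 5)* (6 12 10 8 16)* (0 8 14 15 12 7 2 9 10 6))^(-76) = ((0 4 9 10 14 15 12 5 1)(2 8 16 6 7))^(-76) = (0 15 4 12 9 5 10 1 14)(2 7 6 16 8)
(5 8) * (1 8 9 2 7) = (1 8 5 9 2 7) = [0, 8, 7, 3, 4, 9, 6, 1, 5, 2]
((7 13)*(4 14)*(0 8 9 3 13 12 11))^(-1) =(0 11 12 7 13 3 9 8)(4 14)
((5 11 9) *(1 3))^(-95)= (1 3)(5 11 9)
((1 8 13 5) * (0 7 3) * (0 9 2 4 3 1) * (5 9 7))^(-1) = (0 5)(1 7 3 4 2 9 13 8)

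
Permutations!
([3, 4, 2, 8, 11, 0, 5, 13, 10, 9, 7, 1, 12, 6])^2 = [8, 11, 2, 10, 1, 3, 0, 6, 7, 9, 13, 4, 12, 5]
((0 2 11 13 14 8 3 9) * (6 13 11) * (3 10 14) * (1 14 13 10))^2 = (0 6 13 9 2 10 3)(1 8 14)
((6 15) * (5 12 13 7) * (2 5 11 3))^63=(6 15)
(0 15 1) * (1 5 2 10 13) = [15, 0, 10, 3, 4, 2, 6, 7, 8, 9, 13, 11, 12, 1, 14, 5] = (0 15 5 2 10 13 1)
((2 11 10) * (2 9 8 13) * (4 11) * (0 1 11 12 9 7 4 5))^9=((0 1 11 10 7 4 12 9 8 13 2 5))^9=(0 13 12 10)(1 2 9 7)(4 11 5 8)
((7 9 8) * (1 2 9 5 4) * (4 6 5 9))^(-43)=((1 2 4)(5 6)(7 9 8))^(-43)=(1 4 2)(5 6)(7 8 9)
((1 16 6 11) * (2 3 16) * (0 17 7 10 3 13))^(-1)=(0 13 2 1 11 6 16 3 10 7 17)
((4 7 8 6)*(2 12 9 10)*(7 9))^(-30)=(2 7 6 9)(4 10 12 8)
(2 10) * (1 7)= (1 7)(2 10)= [0, 7, 10, 3, 4, 5, 6, 1, 8, 9, 2]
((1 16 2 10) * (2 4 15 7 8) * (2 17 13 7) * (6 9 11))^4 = ((1 16 4 15 2 10)(6 9 11)(7 8 17 13))^4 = (17)(1 2 4)(6 9 11)(10 15 16)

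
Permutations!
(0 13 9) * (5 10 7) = (0 13 9)(5 10 7) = [13, 1, 2, 3, 4, 10, 6, 5, 8, 0, 7, 11, 12, 9]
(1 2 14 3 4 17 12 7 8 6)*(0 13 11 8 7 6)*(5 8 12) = (0 13 11 12 6 1 2 14 3 4 17 5 8) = [13, 2, 14, 4, 17, 8, 1, 7, 0, 9, 10, 12, 6, 11, 3, 15, 16, 5]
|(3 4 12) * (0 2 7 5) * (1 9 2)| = 6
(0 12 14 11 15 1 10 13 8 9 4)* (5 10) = [12, 5, 2, 3, 0, 10, 6, 7, 9, 4, 13, 15, 14, 8, 11, 1] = (0 12 14 11 15 1 5 10 13 8 9 4)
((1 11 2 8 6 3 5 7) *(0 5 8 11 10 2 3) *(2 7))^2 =(0 2 3 6 5 11 8)(1 7 10)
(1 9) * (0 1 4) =(0 1 9 4) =[1, 9, 2, 3, 0, 5, 6, 7, 8, 4]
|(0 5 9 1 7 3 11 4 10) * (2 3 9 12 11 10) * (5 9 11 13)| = 9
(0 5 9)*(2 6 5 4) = (0 4 2 6 5 9) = [4, 1, 6, 3, 2, 9, 5, 7, 8, 0]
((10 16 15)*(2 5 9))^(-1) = ((2 5 9)(10 16 15))^(-1) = (2 9 5)(10 15 16)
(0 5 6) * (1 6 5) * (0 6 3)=(6)(0 1 3)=[1, 3, 2, 0, 4, 5, 6]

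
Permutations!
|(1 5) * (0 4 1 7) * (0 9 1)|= 4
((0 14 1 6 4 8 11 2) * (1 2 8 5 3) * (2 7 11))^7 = ((0 14 7 11 8 2)(1 6 4 5 3))^7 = (0 14 7 11 8 2)(1 4 3 6 5)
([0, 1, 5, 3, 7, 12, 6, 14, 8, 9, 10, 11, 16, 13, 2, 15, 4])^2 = [0, 1, 12, 3, 14, 16, 6, 2, 8, 9, 10, 11, 4, 13, 5, 15, 7]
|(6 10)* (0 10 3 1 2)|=6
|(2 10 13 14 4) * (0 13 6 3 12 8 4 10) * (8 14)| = 5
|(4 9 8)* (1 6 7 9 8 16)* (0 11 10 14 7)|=|(0 11 10 14 7 9 16 1 6)(4 8)|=18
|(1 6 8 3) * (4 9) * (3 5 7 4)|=8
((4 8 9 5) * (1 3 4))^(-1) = ((1 3 4 8 9 5))^(-1) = (1 5 9 8 4 3)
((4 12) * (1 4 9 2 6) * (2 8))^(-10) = (1 8 4 2 12 6 9)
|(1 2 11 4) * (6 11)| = 5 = |(1 2 6 11 4)|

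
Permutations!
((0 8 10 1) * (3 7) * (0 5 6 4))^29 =((0 8 10 1 5 6 4)(3 7))^29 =(0 8 10 1 5 6 4)(3 7)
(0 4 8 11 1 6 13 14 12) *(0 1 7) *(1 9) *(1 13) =(0 4 8 11 7)(1 6)(9 13 14 12) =[4, 6, 2, 3, 8, 5, 1, 0, 11, 13, 10, 7, 9, 14, 12]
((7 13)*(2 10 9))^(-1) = ((2 10 9)(7 13))^(-1) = (2 9 10)(7 13)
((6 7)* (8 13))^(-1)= (6 7)(8 13)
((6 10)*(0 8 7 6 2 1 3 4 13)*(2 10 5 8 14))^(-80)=((0 14 2 1 3 4 13)(5 8 7 6))^(-80)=(0 3 14 4 2 13 1)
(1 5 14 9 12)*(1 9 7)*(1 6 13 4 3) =(1 5 14 7 6 13 4 3)(9 12) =[0, 5, 2, 1, 3, 14, 13, 6, 8, 12, 10, 11, 9, 4, 7]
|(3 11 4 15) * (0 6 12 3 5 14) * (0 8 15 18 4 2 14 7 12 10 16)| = |(0 6 10 16)(2 14 8 15 5 7 12 3 11)(4 18)| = 36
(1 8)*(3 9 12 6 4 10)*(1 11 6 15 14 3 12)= (1 8 11 6 4 10 12 15 14 3 9)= [0, 8, 2, 9, 10, 5, 4, 7, 11, 1, 12, 6, 15, 13, 3, 14]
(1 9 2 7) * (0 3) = (0 3)(1 9 2 7) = [3, 9, 7, 0, 4, 5, 6, 1, 8, 2]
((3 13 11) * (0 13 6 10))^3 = (0 3)(6 13)(10 11)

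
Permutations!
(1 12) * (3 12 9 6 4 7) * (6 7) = (1 9 7 3 12)(4 6) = [0, 9, 2, 12, 6, 5, 4, 3, 8, 7, 10, 11, 1]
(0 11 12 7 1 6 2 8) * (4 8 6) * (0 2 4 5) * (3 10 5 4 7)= (0 11 12 3 10 5)(1 4 8 2 6 7)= [11, 4, 6, 10, 8, 0, 7, 1, 2, 9, 5, 12, 3]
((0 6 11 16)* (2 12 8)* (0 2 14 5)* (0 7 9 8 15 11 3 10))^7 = (0 10 3 6)(2 15 16 12 11)(5 9 14 7 8) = ((0 6 3 10)(2 12 15 11 16)(5 7 9 8 14))^7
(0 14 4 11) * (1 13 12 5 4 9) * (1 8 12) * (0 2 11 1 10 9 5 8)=(0 14 5 4 1 13 10 9)(2 11)(8 12)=[14, 13, 11, 3, 1, 4, 6, 7, 12, 0, 9, 2, 8, 10, 5]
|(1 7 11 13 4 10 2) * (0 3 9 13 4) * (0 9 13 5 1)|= |(0 3 13 9 5 1 7 11 4 10 2)|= 11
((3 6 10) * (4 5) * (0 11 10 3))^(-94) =(0 10 11) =((0 11 10)(3 6)(4 5))^(-94)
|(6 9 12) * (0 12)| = 4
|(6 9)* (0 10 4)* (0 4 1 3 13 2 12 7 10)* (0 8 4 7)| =|(0 8 4 7 10 1 3 13 2 12)(6 9)| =10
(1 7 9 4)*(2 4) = [0, 7, 4, 3, 1, 5, 6, 9, 8, 2] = (1 7 9 2 4)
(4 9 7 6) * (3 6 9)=[0, 1, 2, 6, 3, 5, 4, 9, 8, 7]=(3 6 4)(7 9)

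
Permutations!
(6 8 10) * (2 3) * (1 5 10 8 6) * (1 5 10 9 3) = (1 10 5 9 3 2) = [0, 10, 1, 2, 4, 9, 6, 7, 8, 3, 5]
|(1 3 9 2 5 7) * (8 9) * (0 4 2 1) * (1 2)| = 9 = |(0 4 1 3 8 9 2 5 7)|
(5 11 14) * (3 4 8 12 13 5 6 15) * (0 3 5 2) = (0 3 4 8 12 13 2)(5 11 14 6 15) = [3, 1, 0, 4, 8, 11, 15, 7, 12, 9, 10, 14, 13, 2, 6, 5]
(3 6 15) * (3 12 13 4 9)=(3 6 15 12 13 4 9)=[0, 1, 2, 6, 9, 5, 15, 7, 8, 3, 10, 11, 13, 4, 14, 12]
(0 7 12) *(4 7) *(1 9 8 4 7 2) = (0 7 12)(1 9 8 4 2) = [7, 9, 1, 3, 2, 5, 6, 12, 4, 8, 10, 11, 0]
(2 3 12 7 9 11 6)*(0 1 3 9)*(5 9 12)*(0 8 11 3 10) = (0 1 10)(2 12 7 8 11 6)(3 5 9) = [1, 10, 12, 5, 4, 9, 2, 8, 11, 3, 0, 6, 7]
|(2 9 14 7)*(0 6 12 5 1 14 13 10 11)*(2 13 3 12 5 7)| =|(0 6 5 1 14 2 9 3 12 7 13 10 11)| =13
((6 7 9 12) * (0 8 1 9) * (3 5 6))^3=(0 9 5)(1 3 7)(6 8 12)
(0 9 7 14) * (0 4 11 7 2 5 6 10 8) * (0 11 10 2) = (0 9)(2 5 6)(4 10 8 11 7 14) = [9, 1, 5, 3, 10, 6, 2, 14, 11, 0, 8, 7, 12, 13, 4]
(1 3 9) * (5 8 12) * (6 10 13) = (1 3 9)(5 8 12)(6 10 13) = [0, 3, 2, 9, 4, 8, 10, 7, 12, 1, 13, 11, 5, 6]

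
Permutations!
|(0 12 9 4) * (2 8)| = 4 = |(0 12 9 4)(2 8)|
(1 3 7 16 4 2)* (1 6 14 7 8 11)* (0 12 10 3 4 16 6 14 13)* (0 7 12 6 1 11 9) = [6, 4, 14, 8, 2, 5, 13, 1, 9, 0, 3, 11, 10, 7, 12, 15, 16] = (16)(0 6 13 7 1 4 2 14 12 10 3 8 9)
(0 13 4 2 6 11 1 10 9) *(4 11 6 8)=(0 13 11 1 10 9)(2 8 4)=[13, 10, 8, 3, 2, 5, 6, 7, 4, 0, 9, 1, 12, 11]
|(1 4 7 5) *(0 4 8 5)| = 3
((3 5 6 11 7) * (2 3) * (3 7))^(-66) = ((2 7)(3 5 6 11))^(-66) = (3 6)(5 11)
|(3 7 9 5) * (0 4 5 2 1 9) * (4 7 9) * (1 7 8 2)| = |(0 8 2 7)(1 4 5 3 9)| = 20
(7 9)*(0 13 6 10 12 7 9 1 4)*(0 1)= [13, 4, 2, 3, 1, 5, 10, 0, 8, 9, 12, 11, 7, 6]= (0 13 6 10 12 7)(1 4)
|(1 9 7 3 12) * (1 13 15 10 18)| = 9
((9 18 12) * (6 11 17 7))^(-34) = ((6 11 17 7)(9 18 12))^(-34) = (6 17)(7 11)(9 12 18)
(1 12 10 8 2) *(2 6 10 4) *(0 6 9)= (0 6 10 8 9)(1 12 4 2)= [6, 12, 1, 3, 2, 5, 10, 7, 9, 0, 8, 11, 4]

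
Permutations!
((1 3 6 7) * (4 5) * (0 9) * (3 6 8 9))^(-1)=((0 3 8 9)(1 6 7)(4 5))^(-1)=(0 9 8 3)(1 7 6)(4 5)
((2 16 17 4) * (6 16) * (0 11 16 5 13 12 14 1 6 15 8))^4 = (0 4)(1 12 5)(2 11)(6 14 13)(8 17)(15 16)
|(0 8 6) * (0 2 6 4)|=6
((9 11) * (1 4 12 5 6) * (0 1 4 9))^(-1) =((0 1 9 11)(4 12 5 6))^(-1) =(0 11 9 1)(4 6 5 12)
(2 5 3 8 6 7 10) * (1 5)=(1 5 3 8 6 7 10 2)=[0, 5, 1, 8, 4, 3, 7, 10, 6, 9, 2]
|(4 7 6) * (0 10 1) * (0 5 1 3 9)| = 12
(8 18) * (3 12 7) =(3 12 7)(8 18) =[0, 1, 2, 12, 4, 5, 6, 3, 18, 9, 10, 11, 7, 13, 14, 15, 16, 17, 8]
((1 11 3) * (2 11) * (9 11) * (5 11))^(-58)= (1 9 11)(2 5 3)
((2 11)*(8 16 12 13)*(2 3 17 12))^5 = (2 13 3 16 12 11 8 17)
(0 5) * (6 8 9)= (0 5)(6 8 9)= [5, 1, 2, 3, 4, 0, 8, 7, 9, 6]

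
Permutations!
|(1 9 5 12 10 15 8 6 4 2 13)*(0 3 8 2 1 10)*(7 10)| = |(0 3 8 6 4 1 9 5 12)(2 13 7 10 15)| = 45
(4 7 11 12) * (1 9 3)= (1 9 3)(4 7 11 12)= [0, 9, 2, 1, 7, 5, 6, 11, 8, 3, 10, 12, 4]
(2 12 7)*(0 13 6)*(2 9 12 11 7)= (0 13 6)(2 11 7 9 12)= [13, 1, 11, 3, 4, 5, 0, 9, 8, 12, 10, 7, 2, 6]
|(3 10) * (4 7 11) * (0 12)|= |(0 12)(3 10)(4 7 11)|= 6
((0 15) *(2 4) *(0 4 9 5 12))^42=((0 15 4 2 9 5 12))^42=(15)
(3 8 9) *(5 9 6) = [0, 1, 2, 8, 4, 9, 5, 7, 6, 3] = (3 8 6 5 9)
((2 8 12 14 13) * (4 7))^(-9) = ((2 8 12 14 13)(4 7))^(-9) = (2 8 12 14 13)(4 7)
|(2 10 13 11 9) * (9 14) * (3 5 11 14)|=15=|(2 10 13 14 9)(3 5 11)|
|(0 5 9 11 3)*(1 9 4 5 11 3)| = 10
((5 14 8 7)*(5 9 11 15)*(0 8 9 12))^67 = ((0 8 7 12)(5 14 9 11 15))^67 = (0 12 7 8)(5 9 15 14 11)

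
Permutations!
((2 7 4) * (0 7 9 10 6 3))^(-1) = (0 3 6 10 9 2 4 7)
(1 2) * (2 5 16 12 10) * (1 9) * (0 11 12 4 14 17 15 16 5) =(0 11 12 10 2 9 1)(4 14 17 15 16) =[11, 0, 9, 3, 14, 5, 6, 7, 8, 1, 2, 12, 10, 13, 17, 16, 4, 15]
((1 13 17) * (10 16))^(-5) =(1 13 17)(10 16)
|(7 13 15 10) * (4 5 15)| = |(4 5 15 10 7 13)| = 6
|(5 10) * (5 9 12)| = |(5 10 9 12)| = 4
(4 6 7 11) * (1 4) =(1 4 6 7 11) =[0, 4, 2, 3, 6, 5, 7, 11, 8, 9, 10, 1]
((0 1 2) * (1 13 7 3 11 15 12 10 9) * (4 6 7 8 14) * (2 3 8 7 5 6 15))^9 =((0 13 7 8 14 4 15 12 10 9 1 3 11 2)(5 6))^9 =(0 9 14 2 10 8 11 12 7 3 15 13 1 4)(5 6)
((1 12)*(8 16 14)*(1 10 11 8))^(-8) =((1 12 10 11 8 16 14))^(-8) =(1 14 16 8 11 10 12)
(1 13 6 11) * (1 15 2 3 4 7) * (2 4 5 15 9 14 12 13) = (1 2 3 5 15 4 7)(6 11 9 14 12 13) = [0, 2, 3, 5, 7, 15, 11, 1, 8, 14, 10, 9, 13, 6, 12, 4]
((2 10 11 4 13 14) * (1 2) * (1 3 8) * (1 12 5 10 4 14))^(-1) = (1 13 4 2)(3 14 11 10 5 12 8)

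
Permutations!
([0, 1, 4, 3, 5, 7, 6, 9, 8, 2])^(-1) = (2 9 7 5 4)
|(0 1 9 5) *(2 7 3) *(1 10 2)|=|(0 10 2 7 3 1 9 5)|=8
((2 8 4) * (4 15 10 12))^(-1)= (2 4 12 10 15 8)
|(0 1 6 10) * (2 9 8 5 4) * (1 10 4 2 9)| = 14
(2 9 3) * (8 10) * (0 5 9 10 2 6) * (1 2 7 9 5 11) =(0 11 1 2 10 8 7 9 3 6) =[11, 2, 10, 6, 4, 5, 0, 9, 7, 3, 8, 1]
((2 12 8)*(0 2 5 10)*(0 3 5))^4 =(12)(3 5 10) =((0 2 12 8)(3 5 10))^4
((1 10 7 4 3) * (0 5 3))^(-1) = (0 4 7 10 1 3 5)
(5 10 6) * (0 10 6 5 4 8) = [10, 1, 2, 3, 8, 6, 4, 7, 0, 9, 5] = (0 10 5 6 4 8)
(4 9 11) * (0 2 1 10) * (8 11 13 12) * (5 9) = (0 2 1 10)(4 5 9 13 12 8 11) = [2, 10, 1, 3, 5, 9, 6, 7, 11, 13, 0, 4, 8, 12]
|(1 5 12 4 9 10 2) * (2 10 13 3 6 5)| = |(1 2)(3 6 5 12 4 9 13)| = 14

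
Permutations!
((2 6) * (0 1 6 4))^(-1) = (0 4 2 6 1)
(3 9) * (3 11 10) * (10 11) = [0, 1, 2, 9, 4, 5, 6, 7, 8, 10, 3, 11] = (11)(3 9 10)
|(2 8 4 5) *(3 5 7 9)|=7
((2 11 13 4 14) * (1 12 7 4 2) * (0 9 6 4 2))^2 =(0 6 14 12 2 13 9 4 1 7 11)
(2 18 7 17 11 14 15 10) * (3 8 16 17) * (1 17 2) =[0, 17, 18, 8, 4, 5, 6, 3, 16, 9, 1, 14, 12, 13, 15, 10, 2, 11, 7] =(1 17 11 14 15 10)(2 18 7 3 8 16)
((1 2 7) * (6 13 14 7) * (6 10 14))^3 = ((1 2 10 14 7)(6 13))^3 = (1 14 2 7 10)(6 13)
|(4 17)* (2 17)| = |(2 17 4)| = 3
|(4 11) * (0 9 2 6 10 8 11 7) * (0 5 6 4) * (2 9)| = |(0 2 4 7 5 6 10 8 11)| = 9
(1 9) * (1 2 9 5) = [0, 5, 9, 3, 4, 1, 6, 7, 8, 2] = (1 5)(2 9)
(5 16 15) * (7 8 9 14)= (5 16 15)(7 8 9 14)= [0, 1, 2, 3, 4, 16, 6, 8, 9, 14, 10, 11, 12, 13, 7, 5, 15]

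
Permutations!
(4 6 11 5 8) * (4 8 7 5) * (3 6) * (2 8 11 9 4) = [0, 1, 8, 6, 3, 7, 9, 5, 11, 4, 10, 2] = (2 8 11)(3 6 9 4)(5 7)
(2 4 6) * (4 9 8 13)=(2 9 8 13 4 6)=[0, 1, 9, 3, 6, 5, 2, 7, 13, 8, 10, 11, 12, 4]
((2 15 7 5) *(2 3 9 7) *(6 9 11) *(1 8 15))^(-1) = ((1 8 15 2)(3 11 6 9 7 5))^(-1) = (1 2 15 8)(3 5 7 9 6 11)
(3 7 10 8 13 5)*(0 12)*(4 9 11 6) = (0 12)(3 7 10 8 13 5)(4 9 11 6) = [12, 1, 2, 7, 9, 3, 4, 10, 13, 11, 8, 6, 0, 5]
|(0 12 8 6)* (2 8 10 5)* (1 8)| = 8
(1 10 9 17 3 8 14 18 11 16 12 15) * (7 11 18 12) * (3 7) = [0, 10, 2, 8, 4, 5, 6, 11, 14, 17, 9, 16, 15, 13, 12, 1, 3, 7, 18] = (18)(1 10 9 17 7 11 16 3 8 14 12 15)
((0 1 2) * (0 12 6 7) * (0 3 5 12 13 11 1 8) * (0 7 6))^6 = (1 13)(2 11)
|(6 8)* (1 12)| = |(1 12)(6 8)| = 2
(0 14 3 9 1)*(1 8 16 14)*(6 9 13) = (0 1)(3 13 6 9 8 16 14) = [1, 0, 2, 13, 4, 5, 9, 7, 16, 8, 10, 11, 12, 6, 3, 15, 14]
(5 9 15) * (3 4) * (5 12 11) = [0, 1, 2, 4, 3, 9, 6, 7, 8, 15, 10, 5, 11, 13, 14, 12] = (3 4)(5 9 15 12 11)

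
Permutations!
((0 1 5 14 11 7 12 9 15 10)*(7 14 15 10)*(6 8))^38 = ((0 1 5 15 7 12 9 10)(6 8)(11 14))^38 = (0 9 7 5)(1 10 12 15)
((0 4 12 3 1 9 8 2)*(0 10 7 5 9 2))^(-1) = (0 8 9 5 7 10 2 1 3 12 4)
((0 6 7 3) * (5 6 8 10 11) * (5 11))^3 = ((11)(0 8 10 5 6 7 3))^3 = (11)(0 5 3 10 7 8 6)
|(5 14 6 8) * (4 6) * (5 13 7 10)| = |(4 6 8 13 7 10 5 14)| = 8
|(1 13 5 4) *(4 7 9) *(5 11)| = |(1 13 11 5 7 9 4)| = 7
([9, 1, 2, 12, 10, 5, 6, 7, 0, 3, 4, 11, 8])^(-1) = (0 8 12 3 9)(4 10)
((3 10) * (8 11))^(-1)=(3 10)(8 11)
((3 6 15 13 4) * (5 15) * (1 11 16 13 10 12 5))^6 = ((1 11 16 13 4 3 6)(5 15 10 12))^6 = (1 6 3 4 13 16 11)(5 10)(12 15)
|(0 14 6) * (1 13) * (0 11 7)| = |(0 14 6 11 7)(1 13)| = 10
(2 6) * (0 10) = (0 10)(2 6) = [10, 1, 6, 3, 4, 5, 2, 7, 8, 9, 0]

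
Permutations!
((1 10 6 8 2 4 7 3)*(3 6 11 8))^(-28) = (1 3 6 7 4 2 8 11 10)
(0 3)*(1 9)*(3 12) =(0 12 3)(1 9) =[12, 9, 2, 0, 4, 5, 6, 7, 8, 1, 10, 11, 3]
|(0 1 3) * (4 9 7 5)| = 12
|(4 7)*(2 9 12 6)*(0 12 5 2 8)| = |(0 12 6 8)(2 9 5)(4 7)| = 12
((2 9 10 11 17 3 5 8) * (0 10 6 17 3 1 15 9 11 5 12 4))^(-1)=(0 4 12 3 11 2 8 5 10)(1 17 6 9 15)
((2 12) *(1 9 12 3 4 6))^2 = (1 12 3 6 9 2 4)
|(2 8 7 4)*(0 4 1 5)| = 7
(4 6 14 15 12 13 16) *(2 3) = [0, 1, 3, 2, 6, 5, 14, 7, 8, 9, 10, 11, 13, 16, 15, 12, 4] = (2 3)(4 6 14 15 12 13 16)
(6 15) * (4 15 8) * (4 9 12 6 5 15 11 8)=(4 11 8 9 12 6)(5 15)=[0, 1, 2, 3, 11, 15, 4, 7, 9, 12, 10, 8, 6, 13, 14, 5]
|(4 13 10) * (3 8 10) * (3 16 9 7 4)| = 15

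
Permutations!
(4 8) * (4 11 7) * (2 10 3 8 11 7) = (2 10 3 8 7 4 11) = [0, 1, 10, 8, 11, 5, 6, 4, 7, 9, 3, 2]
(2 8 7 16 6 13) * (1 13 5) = (1 13 2 8 7 16 6 5) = [0, 13, 8, 3, 4, 1, 5, 16, 7, 9, 10, 11, 12, 2, 14, 15, 6]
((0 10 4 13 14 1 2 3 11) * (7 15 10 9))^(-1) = ((0 9 7 15 10 4 13 14 1 2 3 11))^(-1) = (0 11 3 2 1 14 13 4 10 15 7 9)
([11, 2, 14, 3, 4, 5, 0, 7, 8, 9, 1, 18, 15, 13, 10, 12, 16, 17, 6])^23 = (0 6 18 11)(1 10 14 2)(12 15)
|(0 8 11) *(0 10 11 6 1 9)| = 10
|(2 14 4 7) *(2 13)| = 5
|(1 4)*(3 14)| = 2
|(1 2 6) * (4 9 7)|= 3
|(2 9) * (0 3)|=|(0 3)(2 9)|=2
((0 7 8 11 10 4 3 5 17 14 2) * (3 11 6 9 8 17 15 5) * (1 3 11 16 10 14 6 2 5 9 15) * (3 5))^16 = ((0 7 17 6 15 9 8 2)(1 5)(3 11 14)(4 16 10))^16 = (17)(3 11 14)(4 16 10)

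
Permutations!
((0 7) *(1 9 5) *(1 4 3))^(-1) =(0 7)(1 3 4 5 9)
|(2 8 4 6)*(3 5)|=4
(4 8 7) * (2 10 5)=(2 10 5)(4 8 7)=[0, 1, 10, 3, 8, 2, 6, 4, 7, 9, 5]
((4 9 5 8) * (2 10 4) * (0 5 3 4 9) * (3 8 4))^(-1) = (0 4 5)(2 8 9 10)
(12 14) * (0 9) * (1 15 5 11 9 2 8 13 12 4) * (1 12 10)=(0 2 8 13 10 1 15 5 11 9)(4 12 14)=[2, 15, 8, 3, 12, 11, 6, 7, 13, 0, 1, 9, 14, 10, 4, 5]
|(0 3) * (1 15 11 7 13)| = 10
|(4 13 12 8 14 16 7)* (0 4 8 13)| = |(0 4)(7 8 14 16)(12 13)| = 4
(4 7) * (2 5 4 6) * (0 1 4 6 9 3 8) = (0 1 4 7 9 3 8)(2 5 6) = [1, 4, 5, 8, 7, 6, 2, 9, 0, 3]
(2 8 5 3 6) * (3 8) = (2 3 6)(5 8) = [0, 1, 3, 6, 4, 8, 2, 7, 5]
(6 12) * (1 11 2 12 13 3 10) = (1 11 2 12 6 13 3 10) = [0, 11, 12, 10, 4, 5, 13, 7, 8, 9, 1, 2, 6, 3]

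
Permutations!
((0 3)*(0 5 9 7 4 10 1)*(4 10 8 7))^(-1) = (0 1 10 7 8 4 9 5 3)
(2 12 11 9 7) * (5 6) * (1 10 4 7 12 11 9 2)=(1 10 4 7)(2 11)(5 6)(9 12)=[0, 10, 11, 3, 7, 6, 5, 1, 8, 12, 4, 2, 9]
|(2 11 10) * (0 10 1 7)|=6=|(0 10 2 11 1 7)|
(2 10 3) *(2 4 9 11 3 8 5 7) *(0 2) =(0 2 10 8 5 7)(3 4 9 11) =[2, 1, 10, 4, 9, 7, 6, 0, 5, 11, 8, 3]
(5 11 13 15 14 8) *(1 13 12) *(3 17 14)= (1 13 15 3 17 14 8 5 11 12)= [0, 13, 2, 17, 4, 11, 6, 7, 5, 9, 10, 12, 1, 15, 8, 3, 16, 14]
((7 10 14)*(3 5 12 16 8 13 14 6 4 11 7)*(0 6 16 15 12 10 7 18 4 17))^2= ((0 6 17)(3 5 10 16 8 13 14)(4 11 18)(12 15))^2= (0 17 6)(3 10 8 14 5 16 13)(4 18 11)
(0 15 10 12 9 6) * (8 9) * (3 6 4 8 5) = (0 15 10 12 5 3 6)(4 8 9) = [15, 1, 2, 6, 8, 3, 0, 7, 9, 4, 12, 11, 5, 13, 14, 10]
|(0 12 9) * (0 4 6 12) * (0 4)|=|(0 4 6 12 9)|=5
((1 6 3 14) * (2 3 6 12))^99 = (1 14 3 2 12)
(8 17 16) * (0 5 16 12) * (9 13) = (0 5 16 8 17 12)(9 13) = [5, 1, 2, 3, 4, 16, 6, 7, 17, 13, 10, 11, 0, 9, 14, 15, 8, 12]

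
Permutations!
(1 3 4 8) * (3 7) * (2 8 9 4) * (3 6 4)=(1 7 6 4 9 3 2 8)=[0, 7, 8, 2, 9, 5, 4, 6, 1, 3]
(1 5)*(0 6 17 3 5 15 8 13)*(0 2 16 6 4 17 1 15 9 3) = (0 4 17)(1 9 3 5 15 8 13 2 16 6) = [4, 9, 16, 5, 17, 15, 1, 7, 13, 3, 10, 11, 12, 2, 14, 8, 6, 0]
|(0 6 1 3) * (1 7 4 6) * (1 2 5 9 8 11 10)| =|(0 2 5 9 8 11 10 1 3)(4 6 7)| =9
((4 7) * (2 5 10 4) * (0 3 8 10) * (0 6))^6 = (0 2 10)(3 5 4)(6 7 8)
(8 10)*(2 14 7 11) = (2 14 7 11)(8 10) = [0, 1, 14, 3, 4, 5, 6, 11, 10, 9, 8, 2, 12, 13, 7]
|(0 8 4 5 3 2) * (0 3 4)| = 2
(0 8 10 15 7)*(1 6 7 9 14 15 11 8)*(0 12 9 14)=(0 1 6 7 12 9)(8 10 11)(14 15)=[1, 6, 2, 3, 4, 5, 7, 12, 10, 0, 11, 8, 9, 13, 15, 14]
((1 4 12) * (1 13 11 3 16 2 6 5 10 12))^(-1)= (1 4)(2 16 3 11 13 12 10 5 6)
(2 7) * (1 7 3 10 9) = (1 7 2 3 10 9) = [0, 7, 3, 10, 4, 5, 6, 2, 8, 1, 9]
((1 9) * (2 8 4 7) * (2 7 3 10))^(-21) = (1 9)(2 10 3 4 8) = ((1 9)(2 8 4 3 10))^(-21)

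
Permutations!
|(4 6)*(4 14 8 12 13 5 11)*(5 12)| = 6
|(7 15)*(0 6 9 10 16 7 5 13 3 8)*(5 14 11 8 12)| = 20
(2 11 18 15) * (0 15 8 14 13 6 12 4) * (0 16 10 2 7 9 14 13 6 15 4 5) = (0 4 16 10 2 11 18 8 13 15 7 9 14 6 12 5) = [4, 1, 11, 3, 16, 0, 12, 9, 13, 14, 2, 18, 5, 15, 6, 7, 10, 17, 8]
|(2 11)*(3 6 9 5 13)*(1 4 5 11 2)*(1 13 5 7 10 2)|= |(1 4 7 10 2)(3 6 9 11 13)|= 5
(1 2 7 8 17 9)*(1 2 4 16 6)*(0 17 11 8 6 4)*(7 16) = [17, 0, 16, 3, 7, 5, 1, 6, 11, 2, 10, 8, 12, 13, 14, 15, 4, 9] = (0 17 9 2 16 4 7 6 1)(8 11)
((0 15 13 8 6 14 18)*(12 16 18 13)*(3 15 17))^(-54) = (0 3 12 18 17 15 16)(6 13)(8 14)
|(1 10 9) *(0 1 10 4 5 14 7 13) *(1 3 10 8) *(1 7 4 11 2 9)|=30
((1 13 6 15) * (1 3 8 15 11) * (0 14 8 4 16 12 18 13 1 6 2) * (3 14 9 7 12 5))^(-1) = (0 2 13 18 12 7 9)(3 5 16 4)(6 11)(8 14 15) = ((0 9 7 12 18 13 2)(3 4 16 5)(6 11)(8 15 14))^(-1)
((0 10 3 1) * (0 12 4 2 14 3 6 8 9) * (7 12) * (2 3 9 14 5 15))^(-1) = (0 9 14 8 6 10)(1 3 4 12 7)(2 15 5)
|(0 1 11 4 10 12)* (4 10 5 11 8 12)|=4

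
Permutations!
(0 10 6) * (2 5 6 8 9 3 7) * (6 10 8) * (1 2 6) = [8, 2, 5, 7, 4, 10, 0, 6, 9, 3, 1] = (0 8 9 3 7 6)(1 2 5 10)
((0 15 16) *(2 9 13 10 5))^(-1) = ((0 15 16)(2 9 13 10 5))^(-1) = (0 16 15)(2 5 10 13 9)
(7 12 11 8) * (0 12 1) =[12, 0, 2, 3, 4, 5, 6, 1, 7, 9, 10, 8, 11] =(0 12 11 8 7 1)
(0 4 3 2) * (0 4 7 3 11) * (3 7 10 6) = (0 10 6 3 2 4 11) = [10, 1, 4, 2, 11, 5, 3, 7, 8, 9, 6, 0]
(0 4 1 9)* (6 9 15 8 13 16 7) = [4, 15, 2, 3, 1, 5, 9, 6, 13, 0, 10, 11, 12, 16, 14, 8, 7] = (0 4 1 15 8 13 16 7 6 9)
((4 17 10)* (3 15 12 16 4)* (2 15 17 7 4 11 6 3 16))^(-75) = ((2 15 12)(3 17 10 16 11 6)(4 7))^(-75) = (3 16)(4 7)(6 10)(11 17)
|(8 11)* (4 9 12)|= 6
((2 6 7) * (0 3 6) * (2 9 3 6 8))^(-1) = (0 2 8 3 9 7 6)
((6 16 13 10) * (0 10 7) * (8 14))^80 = (0 6 13)(7 10 16)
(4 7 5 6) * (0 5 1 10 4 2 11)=[5, 10, 11, 3, 7, 6, 2, 1, 8, 9, 4, 0]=(0 5 6 2 11)(1 10 4 7)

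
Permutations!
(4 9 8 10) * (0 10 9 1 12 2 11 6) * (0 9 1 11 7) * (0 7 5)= [10, 12, 5, 3, 11, 0, 9, 7, 1, 8, 4, 6, 2]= (0 10 4 11 6 9 8 1 12 2 5)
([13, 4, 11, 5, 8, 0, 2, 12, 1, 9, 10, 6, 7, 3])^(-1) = (0 5 3 13)(1 8 4)(2 6 11)(7 12)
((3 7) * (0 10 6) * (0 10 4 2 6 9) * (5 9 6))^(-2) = ((0 4 2 5 9)(3 7)(6 10))^(-2) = (10)(0 5 4 9 2)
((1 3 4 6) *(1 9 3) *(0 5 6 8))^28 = (9) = ((0 5 6 9 3 4 8))^28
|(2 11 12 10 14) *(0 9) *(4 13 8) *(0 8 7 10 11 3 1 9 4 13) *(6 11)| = 18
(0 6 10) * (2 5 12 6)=(0 2 5 12 6 10)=[2, 1, 5, 3, 4, 12, 10, 7, 8, 9, 0, 11, 6]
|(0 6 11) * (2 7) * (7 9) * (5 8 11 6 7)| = |(0 7 2 9 5 8 11)| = 7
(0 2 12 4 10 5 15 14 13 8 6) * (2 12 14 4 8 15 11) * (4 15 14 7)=(15)(0 12 8 6)(2 7 4 10 5 11)(13 14)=[12, 1, 7, 3, 10, 11, 0, 4, 6, 9, 5, 2, 8, 14, 13, 15]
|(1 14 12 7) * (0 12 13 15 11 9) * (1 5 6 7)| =24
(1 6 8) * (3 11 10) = (1 6 8)(3 11 10) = [0, 6, 2, 11, 4, 5, 8, 7, 1, 9, 3, 10]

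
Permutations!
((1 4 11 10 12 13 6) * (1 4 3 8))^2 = ((1 3 8)(4 11 10 12 13 6))^2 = (1 8 3)(4 10 13)(6 11 12)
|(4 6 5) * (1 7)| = 6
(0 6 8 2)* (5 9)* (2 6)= (0 2)(5 9)(6 8)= [2, 1, 0, 3, 4, 9, 8, 7, 6, 5]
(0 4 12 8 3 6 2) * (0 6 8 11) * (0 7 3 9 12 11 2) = (0 4 11 7 3 8 9 12 2 6) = [4, 1, 6, 8, 11, 5, 0, 3, 9, 12, 10, 7, 2]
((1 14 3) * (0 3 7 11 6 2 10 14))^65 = ((0 3 1)(2 10 14 7 11 6))^65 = (0 1 3)(2 6 11 7 14 10)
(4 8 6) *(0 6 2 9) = (0 6 4 8 2 9) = [6, 1, 9, 3, 8, 5, 4, 7, 2, 0]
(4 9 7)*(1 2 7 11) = (1 2 7 4 9 11) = [0, 2, 7, 3, 9, 5, 6, 4, 8, 11, 10, 1]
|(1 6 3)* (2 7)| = 6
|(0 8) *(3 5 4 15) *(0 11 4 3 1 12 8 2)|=|(0 2)(1 12 8 11 4 15)(3 5)|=6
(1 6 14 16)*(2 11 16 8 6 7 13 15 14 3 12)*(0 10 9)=(0 10 9)(1 7 13 15 14 8 6 3 12 2 11 16)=[10, 7, 11, 12, 4, 5, 3, 13, 6, 0, 9, 16, 2, 15, 8, 14, 1]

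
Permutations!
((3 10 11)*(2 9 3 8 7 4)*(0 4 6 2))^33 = ((0 4)(2 9 3 10 11 8 7 6))^33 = (0 4)(2 9 3 10 11 8 7 6)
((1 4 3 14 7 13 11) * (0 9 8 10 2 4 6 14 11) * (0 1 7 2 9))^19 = (1 6 14 2 4 3 11 7 13)(8 10 9)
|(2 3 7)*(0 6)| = 6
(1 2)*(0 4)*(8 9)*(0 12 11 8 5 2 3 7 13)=[4, 3, 1, 7, 12, 2, 6, 13, 9, 5, 10, 8, 11, 0]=(0 4 12 11 8 9 5 2 1 3 7 13)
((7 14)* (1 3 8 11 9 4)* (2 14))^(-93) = (14)(1 11)(3 9)(4 8)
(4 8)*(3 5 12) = [0, 1, 2, 5, 8, 12, 6, 7, 4, 9, 10, 11, 3] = (3 5 12)(4 8)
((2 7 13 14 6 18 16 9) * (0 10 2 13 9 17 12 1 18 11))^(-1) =((0 10 2 7 9 13 14 6 11)(1 18 16 17 12))^(-1) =(0 11 6 14 13 9 7 2 10)(1 12 17 16 18)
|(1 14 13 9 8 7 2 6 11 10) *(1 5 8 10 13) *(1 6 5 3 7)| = |(1 14 6 11 13 9 10 3 7 2 5 8)| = 12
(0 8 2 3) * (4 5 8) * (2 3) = (0 4 5 8 3) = [4, 1, 2, 0, 5, 8, 6, 7, 3]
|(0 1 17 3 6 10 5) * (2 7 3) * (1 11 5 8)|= 24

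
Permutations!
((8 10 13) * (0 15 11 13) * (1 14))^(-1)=((0 15 11 13 8 10)(1 14))^(-1)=(0 10 8 13 11 15)(1 14)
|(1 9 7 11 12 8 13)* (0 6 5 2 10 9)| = 12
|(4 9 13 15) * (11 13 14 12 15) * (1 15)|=|(1 15 4 9 14 12)(11 13)|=6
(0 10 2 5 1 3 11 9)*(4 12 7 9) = (0 10 2 5 1 3 11 4 12 7 9) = [10, 3, 5, 11, 12, 1, 6, 9, 8, 0, 2, 4, 7]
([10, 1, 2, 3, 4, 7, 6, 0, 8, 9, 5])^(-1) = (0 7 5 10)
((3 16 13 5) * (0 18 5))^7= ((0 18 5 3 16 13))^7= (0 18 5 3 16 13)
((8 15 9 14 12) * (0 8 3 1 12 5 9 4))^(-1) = (0 4 15 8)(1 3 12)(5 14 9)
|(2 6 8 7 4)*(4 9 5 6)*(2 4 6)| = |(2 6 8 7 9 5)| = 6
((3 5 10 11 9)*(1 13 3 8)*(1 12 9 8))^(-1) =(1 9 12 8 11 10 5 3 13)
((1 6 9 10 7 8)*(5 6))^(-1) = (1 8 7 10 9 6 5)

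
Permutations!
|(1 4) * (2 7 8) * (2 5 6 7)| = 4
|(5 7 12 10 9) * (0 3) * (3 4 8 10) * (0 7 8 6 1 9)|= |(0 4 6 1 9 5 8 10)(3 7 12)|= 24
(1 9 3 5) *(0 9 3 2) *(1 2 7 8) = (0 9 7 8 1 3 5 2) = [9, 3, 0, 5, 4, 2, 6, 8, 1, 7]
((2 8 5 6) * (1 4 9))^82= (1 4 9)(2 5)(6 8)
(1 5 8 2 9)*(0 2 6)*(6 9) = (0 2 6)(1 5 8 9) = [2, 5, 6, 3, 4, 8, 0, 7, 9, 1]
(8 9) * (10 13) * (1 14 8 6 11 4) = [0, 14, 2, 3, 1, 5, 11, 7, 9, 6, 13, 4, 12, 10, 8] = (1 14 8 9 6 11 4)(10 13)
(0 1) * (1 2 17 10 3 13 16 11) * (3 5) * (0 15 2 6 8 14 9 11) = (0 6 8 14 9 11 1 15 2 17 10 5 3 13 16) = [6, 15, 17, 13, 4, 3, 8, 7, 14, 11, 5, 1, 12, 16, 9, 2, 0, 10]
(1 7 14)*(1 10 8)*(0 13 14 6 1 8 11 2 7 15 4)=(0 13 14 10 11 2 7 6 1 15 4)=[13, 15, 7, 3, 0, 5, 1, 6, 8, 9, 11, 2, 12, 14, 10, 4]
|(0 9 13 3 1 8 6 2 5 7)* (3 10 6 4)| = 8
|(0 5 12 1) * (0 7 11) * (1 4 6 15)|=9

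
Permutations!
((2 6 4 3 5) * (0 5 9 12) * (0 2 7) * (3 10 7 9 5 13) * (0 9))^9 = (0 13 3 5)(2 4 7 12 6 10 9) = ((0 13 3 5)(2 6 4 10 7 9 12))^9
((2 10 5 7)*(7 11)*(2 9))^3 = (2 11)(5 9)(7 10)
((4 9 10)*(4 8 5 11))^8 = (4 10 5)(8 11 9)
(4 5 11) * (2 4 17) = (2 4 5 11 17) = [0, 1, 4, 3, 5, 11, 6, 7, 8, 9, 10, 17, 12, 13, 14, 15, 16, 2]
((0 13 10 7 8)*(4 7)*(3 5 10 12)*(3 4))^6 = ((0 13 12 4 7 8)(3 5 10))^6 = (13)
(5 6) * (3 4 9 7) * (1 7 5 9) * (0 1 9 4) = (0 1 7 3)(4 9 5 6) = [1, 7, 2, 0, 9, 6, 4, 3, 8, 5]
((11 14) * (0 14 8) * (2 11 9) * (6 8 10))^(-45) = ((0 14 9 2 11 10 6 8))^(-45) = (0 2 6 14 11 8 9 10)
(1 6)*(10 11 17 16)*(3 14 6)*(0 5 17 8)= (0 5 17 16 10 11 8)(1 3 14 6)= [5, 3, 2, 14, 4, 17, 1, 7, 0, 9, 11, 8, 12, 13, 6, 15, 10, 16]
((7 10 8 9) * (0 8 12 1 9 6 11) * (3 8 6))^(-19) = (0 11 6)(1 9 7 10 12)(3 8)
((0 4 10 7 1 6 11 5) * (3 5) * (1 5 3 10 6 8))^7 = (11)(1 8)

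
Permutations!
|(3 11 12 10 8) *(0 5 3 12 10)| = |(0 5 3 11 10 8 12)| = 7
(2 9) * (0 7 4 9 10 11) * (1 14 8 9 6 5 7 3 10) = (0 3 10 11)(1 14 8 9 2)(4 6 5 7) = [3, 14, 1, 10, 6, 7, 5, 4, 9, 2, 11, 0, 12, 13, 8]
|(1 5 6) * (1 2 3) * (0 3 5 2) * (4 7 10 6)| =|(0 3 1 2 5 4 7 10 6)| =9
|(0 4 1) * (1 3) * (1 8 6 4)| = 4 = |(0 1)(3 8 6 4)|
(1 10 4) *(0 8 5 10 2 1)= (0 8 5 10 4)(1 2)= [8, 2, 1, 3, 0, 10, 6, 7, 5, 9, 4]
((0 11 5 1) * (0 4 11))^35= ((1 4 11 5))^35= (1 5 11 4)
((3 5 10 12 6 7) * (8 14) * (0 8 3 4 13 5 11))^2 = (0 14 11 8 3)(4 5 12 7 13 10 6)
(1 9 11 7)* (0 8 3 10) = [8, 9, 2, 10, 4, 5, 6, 1, 3, 11, 0, 7] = (0 8 3 10)(1 9 11 7)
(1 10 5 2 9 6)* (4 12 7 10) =[0, 4, 9, 3, 12, 2, 1, 10, 8, 6, 5, 11, 7] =(1 4 12 7 10 5 2 9 6)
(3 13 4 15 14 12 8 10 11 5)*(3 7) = (3 13 4 15 14 12 8 10 11 5 7) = [0, 1, 2, 13, 15, 7, 6, 3, 10, 9, 11, 5, 8, 4, 12, 14]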